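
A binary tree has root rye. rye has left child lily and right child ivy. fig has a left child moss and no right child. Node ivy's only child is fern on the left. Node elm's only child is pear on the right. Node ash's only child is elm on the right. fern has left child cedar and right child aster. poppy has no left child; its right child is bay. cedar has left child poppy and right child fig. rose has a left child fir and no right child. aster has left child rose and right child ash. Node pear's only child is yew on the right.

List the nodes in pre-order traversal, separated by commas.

Pre-order visits the node, then its left subtree, then its right subtree.
Visit rye.
At rye: go left to lily.
  lily is a leaf — visit lily.
At rye: go right to ivy.
  Visit ivy.
  At ivy: go left to fern.
    Visit fern.
    At fern: go left to cedar.
      Visit cedar.
      At cedar: go left to poppy.
        Visit poppy.
        At poppy: no left child.
        At poppy: go right to bay.
          bay is a leaf — visit bay.
      At cedar: go right to fig.
        Visit fig.
        At fig: go left to moss.
          moss is a leaf — visit moss.
        At fig: no right child.
    At fern: go right to aster.
      Visit aster.
      At aster: go left to rose.
        Visit rose.
        At rose: go left to fir.
          fir is a leaf — visit fir.
        At rose: no right child.
      At aster: go right to ash.
        Visit ash.
        At ash: no left child.
        At ash: go right to elm.
          Visit elm.
          At elm: no left child.
          At elm: go right to pear.
            Visit pear.
            At pear: no left child.
            At pear: go right to yew.
              yew is a leaf — visit yew.
  At ivy: no right child.

rye, lily, ivy, fern, cedar, poppy, bay, fig, moss, aster, rose, fir, ash, elm, pear, yew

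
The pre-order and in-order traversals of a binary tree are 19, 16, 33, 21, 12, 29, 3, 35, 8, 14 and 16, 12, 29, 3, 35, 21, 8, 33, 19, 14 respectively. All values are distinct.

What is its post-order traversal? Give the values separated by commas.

35, 3, 29, 12, 8, 21, 33, 16, 14, 19

The first element of pre-order is the root; it splits in-order into left and right subtrees.
Root 19: left subtree has 8 nodes {16, 12, 29, 3, 35, 21, 8, 33}, right has 1 {14}.
  Root 16: left subtree has 0 nodes { }, right has 7 {12, 29, 3, 35, 21, 8, 33}.
    Root 33: left subtree has 6 nodes {12, 29, 3, 35, 21, 8}, right has 0 { }.
      Root 21: left subtree has 4 nodes {12, 29, 3, 35}, right has 1 {8}.
        Root 12: left subtree has 0 nodes { }, right has 3 {29, 3, 35}.
          Root 29: left subtree has 0 nodes { }, right has 2 {3, 35}.
            Root 3: left subtree has 0 nodes { }, right has 1 {35}.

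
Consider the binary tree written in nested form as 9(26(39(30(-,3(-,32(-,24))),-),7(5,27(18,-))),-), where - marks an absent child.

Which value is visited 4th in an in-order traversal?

In-order visits the left subtree, then the node, then the right subtree.
At 9: go left to 26.
  At 26: go left to 39.
    At 39: go left to 30.
      At 30: no left child.
      Visit 30.
      At 30: go right to 3.
        At 3: no left child.
        Visit 3.
        At 3: go right to 32.
          At 32: no left child.
          Visit 32.
          At 32: go right to 24.
            24 is a leaf — visit 24.
    Visit 39.
    At 39: no right child.
  Visit 26.
  At 26: go right to 7.
    At 7: go left to 5.
      5 is a leaf — visit 5.
    Visit 7.
    At 7: go right to 27.
      At 27: go left to 18.
        18 is a leaf — visit 18.
      Visit 27.
      At 27: no right child.
Visit 9.
At 9: no right child.
Full in-order sequence: 30, 3, 32, 24, 39, 26, 5, 7, 18, 27, 9.

24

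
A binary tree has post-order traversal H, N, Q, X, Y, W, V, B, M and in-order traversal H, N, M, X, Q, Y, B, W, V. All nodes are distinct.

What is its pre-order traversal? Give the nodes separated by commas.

M, N, H, B, Y, X, Q, V, W

The last element of post-order is the root; it splits in-order into left and right subtrees.
Root M: left subtree has 2 nodes {H, N}, right has 6 {X, Q, Y, B, W, V}.
  Root N: left subtree has 1 node {H}, right has 0 { }.
  Root B: left subtree has 3 nodes {X, Q, Y}, right has 2 {W, V}.
    Root Y: left subtree has 2 nodes {X, Q}, right has 0 { }.
      Root X: left subtree has 0 nodes { }, right has 1 {Q}.
    Root V: left subtree has 1 node {W}, right has 0 { }.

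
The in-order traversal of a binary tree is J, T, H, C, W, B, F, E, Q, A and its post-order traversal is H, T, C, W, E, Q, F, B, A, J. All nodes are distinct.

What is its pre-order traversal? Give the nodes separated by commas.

J, A, B, W, C, T, H, F, Q, E

The last element of post-order is the root; it splits in-order into left and right subtrees.
Root J: left subtree has 0 nodes { }, right has 9 {T, H, C, W, B, F, E, Q, A}.
  Root A: left subtree has 8 nodes {T, H, C, W, B, F, E, Q}, right has 0 { }.
    Root B: left subtree has 4 nodes {T, H, C, W}, right has 3 {F, E, Q}.
      Root W: left subtree has 3 nodes {T, H, C}, right has 0 { }.
        Root C: left subtree has 2 nodes {T, H}, right has 0 { }.
          Root T: left subtree has 0 nodes { }, right has 1 {H}.
      Root F: left subtree has 0 nodes { }, right has 2 {E, Q}.
        Root Q: left subtree has 1 node {E}, right has 0 { }.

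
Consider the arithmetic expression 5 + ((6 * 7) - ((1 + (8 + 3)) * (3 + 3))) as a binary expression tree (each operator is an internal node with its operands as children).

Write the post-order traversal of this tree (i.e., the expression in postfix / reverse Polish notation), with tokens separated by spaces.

Post-order on an expression tree gives postfix notation: for each operator, emit left operand, right operand, then the operator.

5 6 7 * 1 8 3 + + 3 3 + * - +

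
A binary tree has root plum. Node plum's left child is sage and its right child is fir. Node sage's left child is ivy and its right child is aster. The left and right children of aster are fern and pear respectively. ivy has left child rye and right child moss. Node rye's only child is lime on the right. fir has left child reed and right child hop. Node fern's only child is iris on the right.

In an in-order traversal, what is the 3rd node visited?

ivy

In-order visits the left subtree, then the node, then the right subtree.
At plum: go left to sage.
  At sage: go left to ivy.
    At ivy: go left to rye.
      At rye: no left child.
      Visit rye.
      At rye: go right to lime.
        lime is a leaf — visit lime.
    Visit ivy.
    At ivy: go right to moss.
      moss is a leaf — visit moss.
  Visit sage.
  At sage: go right to aster.
    At aster: go left to fern.
      At fern: no left child.
      Visit fern.
      At fern: go right to iris.
        iris is a leaf — visit iris.
    Visit aster.
    At aster: go right to pear.
      pear is a leaf — visit pear.
Visit plum.
At plum: go right to fir.
  At fir: go left to reed.
    reed is a leaf — visit reed.
  Visit fir.
  At fir: go right to hop.
    hop is a leaf — visit hop.
Full in-order sequence: rye, lime, ivy, moss, sage, fern, iris, aster, pear, plum, reed, fir, hop.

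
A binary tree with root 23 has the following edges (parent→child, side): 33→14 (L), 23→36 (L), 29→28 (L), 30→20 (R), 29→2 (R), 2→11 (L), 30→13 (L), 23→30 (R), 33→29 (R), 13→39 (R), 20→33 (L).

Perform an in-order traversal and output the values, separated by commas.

36, 23, 13, 39, 30, 14, 33, 28, 29, 11, 2, 20

In-order visits the left subtree, then the node, then the right subtree.
At 23: go left to 36.
  36 is a leaf — visit 36.
Visit 23.
At 23: go right to 30.
  At 30: go left to 13.
    At 13: no left child.
    Visit 13.
    At 13: go right to 39.
      39 is a leaf — visit 39.
  Visit 30.
  At 30: go right to 20.
    At 20: go left to 33.
      At 33: go left to 14.
        14 is a leaf — visit 14.
      Visit 33.
      At 33: go right to 29.
        At 29: go left to 28.
          28 is a leaf — visit 28.
        Visit 29.
        At 29: go right to 2.
          At 2: go left to 11.
            11 is a leaf — visit 11.
          Visit 2.
          At 2: no right child.
    Visit 20.
    At 20: no right child.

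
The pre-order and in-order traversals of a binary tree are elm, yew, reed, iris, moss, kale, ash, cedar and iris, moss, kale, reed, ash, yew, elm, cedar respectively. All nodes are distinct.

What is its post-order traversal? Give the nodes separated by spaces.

The first element of pre-order is the root; it splits in-order into left and right subtrees.
Root elm: left subtree has 6 nodes {iris, moss, kale, reed, ash, yew}, right has 1 {cedar}.
  Root yew: left subtree has 5 nodes {iris, moss, kale, reed, ash}, right has 0 { }.
    Root reed: left subtree has 3 nodes {iris, moss, kale}, right has 1 {ash}.
      Root iris: left subtree has 0 nodes { }, right has 2 {moss, kale}.
        Root moss: left subtree has 0 nodes { }, right has 1 {kale}.

kale moss iris ash reed yew cedar elm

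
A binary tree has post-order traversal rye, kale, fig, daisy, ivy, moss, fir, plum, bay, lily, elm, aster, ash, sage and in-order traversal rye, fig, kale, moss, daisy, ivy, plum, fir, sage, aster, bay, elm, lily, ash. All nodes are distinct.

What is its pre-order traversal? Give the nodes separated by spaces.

The last element of post-order is the root; it splits in-order into left and right subtrees.
Root sage: left subtree has 8 nodes {rye, fig, kale, moss, daisy, ivy, plum, fir}, right has 5 {aster, bay, elm, lily, ash}.
  Root plum: left subtree has 6 nodes {rye, fig, kale, moss, daisy, ivy}, right has 1 {fir}.
    Root moss: left subtree has 3 nodes {rye, fig, kale}, right has 2 {daisy, ivy}.
      Root fig: left subtree has 1 node {rye}, right has 1 {kale}.
      Root ivy: left subtree has 1 node {daisy}, right has 0 { }.
  Root ash: left subtree has 4 nodes {aster, bay, elm, lily}, right has 0 { }.
    Root aster: left subtree has 0 nodes { }, right has 3 {bay, elm, lily}.
      Root elm: left subtree has 1 node {bay}, right has 1 {lily}.

sage plum moss fig rye kale ivy daisy fir ash aster elm bay lily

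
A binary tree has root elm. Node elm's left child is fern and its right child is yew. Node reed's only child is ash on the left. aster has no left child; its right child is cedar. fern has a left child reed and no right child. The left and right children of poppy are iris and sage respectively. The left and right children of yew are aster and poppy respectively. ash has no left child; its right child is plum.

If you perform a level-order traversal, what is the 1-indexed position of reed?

4

Level-order visits nodes level by level from the root, left to right within each level.
Level 0: elm
Level 1: fern, yew
Level 2: reed, aster, poppy
Level 3: ash, cedar, iris, sage
Level 4: plum
Full level-order sequence: elm, fern, yew, reed, aster, poppy, ash, cedar, iris, sage, plum.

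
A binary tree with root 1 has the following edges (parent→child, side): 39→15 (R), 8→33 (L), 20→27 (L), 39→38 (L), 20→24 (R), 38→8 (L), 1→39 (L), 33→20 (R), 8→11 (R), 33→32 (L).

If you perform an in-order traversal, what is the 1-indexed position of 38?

8

In-order visits the left subtree, then the node, then the right subtree.
At 1: go left to 39.
  At 39: go left to 38.
    At 38: go left to 8.
      At 8: go left to 33.
        At 33: go left to 32.
          32 is a leaf — visit 32.
        Visit 33.
        At 33: go right to 20.
          At 20: go left to 27.
            27 is a leaf — visit 27.
          Visit 20.
          At 20: go right to 24.
            24 is a leaf — visit 24.
      Visit 8.
      At 8: go right to 11.
        11 is a leaf — visit 11.
    Visit 38.
    At 38: no right child.
  Visit 39.
  At 39: go right to 15.
    15 is a leaf — visit 15.
Visit 1.
At 1: no right child.
Full in-order sequence: 32, 33, 27, 20, 24, 8, 11, 38, 39, 15, 1.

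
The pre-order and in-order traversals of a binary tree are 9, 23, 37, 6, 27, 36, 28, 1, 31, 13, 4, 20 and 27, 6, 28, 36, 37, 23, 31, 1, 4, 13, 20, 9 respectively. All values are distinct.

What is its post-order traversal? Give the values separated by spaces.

27 28 36 6 37 31 4 20 13 1 23 9

The first element of pre-order is the root; it splits in-order into left and right subtrees.
Root 9: left subtree has 11 nodes {27, 6, 28, 36, 37, 23, 31, 1, 4, 13, 20}, right has 0 { }.
  Root 23: left subtree has 5 nodes {27, 6, 28, 36, 37}, right has 5 {31, 1, 4, 13, 20}.
    Root 37: left subtree has 4 nodes {27, 6, 28, 36}, right has 0 { }.
      Root 6: left subtree has 1 node {27}, right has 2 {28, 36}.
        Root 36: left subtree has 1 node {28}, right has 0 { }.
    Root 1: left subtree has 1 node {31}, right has 3 {4, 13, 20}.
      Root 13: left subtree has 1 node {4}, right has 1 {20}.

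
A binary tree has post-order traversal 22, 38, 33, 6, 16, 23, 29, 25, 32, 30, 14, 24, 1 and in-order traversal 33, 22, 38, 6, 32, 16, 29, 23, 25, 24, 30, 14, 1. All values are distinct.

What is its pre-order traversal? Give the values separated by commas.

1, 24, 32, 6, 33, 38, 22, 25, 29, 16, 23, 14, 30

The last element of post-order is the root; it splits in-order into left and right subtrees.
Root 1: left subtree has 12 nodes {33, 22, 38, 6, 32, 16, 29, 23, 25, 24, 30, 14}, right has 0 { }.
  Root 24: left subtree has 9 nodes {33, 22, 38, 6, 32, 16, 29, 23, 25}, right has 2 {30, 14}.
    Root 32: left subtree has 4 nodes {33, 22, 38, 6}, right has 4 {16, 29, 23, 25}.
      Root 6: left subtree has 3 nodes {33, 22, 38}, right has 0 { }.
        Root 33: left subtree has 0 nodes { }, right has 2 {22, 38}.
          Root 38: left subtree has 1 node {22}, right has 0 { }.
      Root 25: left subtree has 3 nodes {16, 29, 23}, right has 0 { }.
        Root 29: left subtree has 1 node {16}, right has 1 {23}.
    Root 14: left subtree has 1 node {30}, right has 0 { }.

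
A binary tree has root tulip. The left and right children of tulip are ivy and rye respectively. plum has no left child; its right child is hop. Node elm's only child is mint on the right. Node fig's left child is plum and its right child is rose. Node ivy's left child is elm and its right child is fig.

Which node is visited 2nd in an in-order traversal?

In-order visits the left subtree, then the node, then the right subtree.
At tulip: go left to ivy.
  At ivy: go left to elm.
    At elm: no left child.
    Visit elm.
    At elm: go right to mint.
      mint is a leaf — visit mint.
  Visit ivy.
  At ivy: go right to fig.
    At fig: go left to plum.
      At plum: no left child.
      Visit plum.
      At plum: go right to hop.
        hop is a leaf — visit hop.
    Visit fig.
    At fig: go right to rose.
      rose is a leaf — visit rose.
Visit tulip.
At tulip: go right to rye.
  rye is a leaf — visit rye.
Full in-order sequence: elm, mint, ivy, plum, hop, fig, rose, tulip, rye.

mint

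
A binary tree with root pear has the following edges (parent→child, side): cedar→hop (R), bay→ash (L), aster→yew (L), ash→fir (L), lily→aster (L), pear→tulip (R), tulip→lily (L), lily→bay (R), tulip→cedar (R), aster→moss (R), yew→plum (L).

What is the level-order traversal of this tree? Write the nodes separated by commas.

Level-order visits nodes level by level from the root, left to right within each level.
Level 0: pear
Level 1: tulip
Level 2: lily, cedar
Level 3: aster, bay, hop
Level 4: yew, moss, ash
Level 5: plum, fir

pear, tulip, lily, cedar, aster, bay, hop, yew, moss, ash, plum, fir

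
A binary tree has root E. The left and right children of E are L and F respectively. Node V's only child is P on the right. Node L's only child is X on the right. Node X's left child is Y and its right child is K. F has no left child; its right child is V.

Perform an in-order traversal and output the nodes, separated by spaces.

In-order visits the left subtree, then the node, then the right subtree.
At E: go left to L.
  At L: no left child.
  Visit L.
  At L: go right to X.
    At X: go left to Y.
      Y is a leaf — visit Y.
    Visit X.
    At X: go right to K.
      K is a leaf — visit K.
Visit E.
At E: go right to F.
  At F: no left child.
  Visit F.
  At F: go right to V.
    At V: no left child.
    Visit V.
    At V: go right to P.
      P is a leaf — visit P.

L Y X K E F V P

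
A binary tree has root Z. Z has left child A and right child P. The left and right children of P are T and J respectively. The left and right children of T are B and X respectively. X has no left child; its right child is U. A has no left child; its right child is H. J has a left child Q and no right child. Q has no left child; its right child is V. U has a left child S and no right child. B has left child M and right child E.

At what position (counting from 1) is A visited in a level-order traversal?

2

Level-order visits nodes level by level from the root, left to right within each level.
Level 0: Z
Level 1: A, P
Level 2: H, T, J
Level 3: B, X, Q
Level 4: M, E, U, V
Level 5: S
Full level-order sequence: Z, A, P, H, T, J, B, X, Q, M, E, U, V, S.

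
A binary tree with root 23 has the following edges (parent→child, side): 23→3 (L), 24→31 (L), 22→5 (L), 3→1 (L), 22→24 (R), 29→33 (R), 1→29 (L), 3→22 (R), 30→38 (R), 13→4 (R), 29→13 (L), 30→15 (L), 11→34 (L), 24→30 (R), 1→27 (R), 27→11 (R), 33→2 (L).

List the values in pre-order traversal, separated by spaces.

23 3 1 29 13 4 33 2 27 11 34 22 5 24 31 30 15 38

Pre-order visits the node, then its left subtree, then its right subtree.
Visit 23.
At 23: go left to 3.
  Visit 3.
  At 3: go left to 1.
    Visit 1.
    At 1: go left to 29.
      Visit 29.
      At 29: go left to 13.
        Visit 13.
        At 13: no left child.
        At 13: go right to 4.
          4 is a leaf — visit 4.
      At 29: go right to 33.
        Visit 33.
        At 33: go left to 2.
          2 is a leaf — visit 2.
        At 33: no right child.
    At 1: go right to 27.
      Visit 27.
      At 27: no left child.
      At 27: go right to 11.
        Visit 11.
        At 11: go left to 34.
          34 is a leaf — visit 34.
        At 11: no right child.
  At 3: go right to 22.
    Visit 22.
    At 22: go left to 5.
      5 is a leaf — visit 5.
    At 22: go right to 24.
      Visit 24.
      At 24: go left to 31.
        31 is a leaf — visit 31.
      At 24: go right to 30.
        Visit 30.
        At 30: go left to 15.
          15 is a leaf — visit 15.
        At 30: go right to 38.
          38 is a leaf — visit 38.
At 23: no right child.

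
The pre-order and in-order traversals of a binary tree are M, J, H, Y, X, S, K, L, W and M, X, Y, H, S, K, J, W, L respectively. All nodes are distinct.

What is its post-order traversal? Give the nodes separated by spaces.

The first element of pre-order is the root; it splits in-order into left and right subtrees.
Root M: left subtree has 0 nodes { }, right has 8 {X, Y, H, S, K, J, W, L}.
  Root J: left subtree has 5 nodes {X, Y, H, S, K}, right has 2 {W, L}.
    Root H: left subtree has 2 nodes {X, Y}, right has 2 {S, K}.
      Root Y: left subtree has 1 node {X}, right has 0 { }.
      Root S: left subtree has 0 nodes { }, right has 1 {K}.
    Root L: left subtree has 1 node {W}, right has 0 { }.

X Y K S H W L J M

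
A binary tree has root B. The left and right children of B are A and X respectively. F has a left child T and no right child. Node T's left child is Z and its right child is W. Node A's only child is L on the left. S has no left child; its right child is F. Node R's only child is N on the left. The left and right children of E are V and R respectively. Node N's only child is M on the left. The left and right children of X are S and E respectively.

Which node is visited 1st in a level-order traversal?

Level-order visits nodes level by level from the root, left to right within each level.
Level 0: B
Level 1: A, X
Level 2: L, S, E
Level 3: F, V, R
Level 4: T, N
Level 5: Z, W, M
Full level-order sequence: B, A, X, L, S, E, F, V, R, T, N, Z, W, M.

B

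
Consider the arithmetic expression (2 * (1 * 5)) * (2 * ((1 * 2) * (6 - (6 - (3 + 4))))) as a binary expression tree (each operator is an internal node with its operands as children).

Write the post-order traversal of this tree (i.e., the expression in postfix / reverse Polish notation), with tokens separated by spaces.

Post-order on an expression tree gives postfix notation: for each operator, emit left operand, right operand, then the operator.

2 1 5 * * 2 1 2 * 6 6 3 4 + - - * * *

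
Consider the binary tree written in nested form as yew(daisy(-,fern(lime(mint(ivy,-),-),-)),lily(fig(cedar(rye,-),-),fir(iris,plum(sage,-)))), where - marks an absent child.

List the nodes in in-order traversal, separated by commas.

In-order visits the left subtree, then the node, then the right subtree.
At yew: go left to daisy.
  At daisy: no left child.
  Visit daisy.
  At daisy: go right to fern.
    At fern: go left to lime.
      At lime: go left to mint.
        At mint: go left to ivy.
          ivy is a leaf — visit ivy.
        Visit mint.
        At mint: no right child.
      Visit lime.
      At lime: no right child.
    Visit fern.
    At fern: no right child.
Visit yew.
At yew: go right to lily.
  At lily: go left to fig.
    At fig: go left to cedar.
      At cedar: go left to rye.
        rye is a leaf — visit rye.
      Visit cedar.
      At cedar: no right child.
    Visit fig.
    At fig: no right child.
  Visit lily.
  At lily: go right to fir.
    At fir: go left to iris.
      iris is a leaf — visit iris.
    Visit fir.
    At fir: go right to plum.
      At plum: go left to sage.
        sage is a leaf — visit sage.
      Visit plum.
      At plum: no right child.

daisy, ivy, mint, lime, fern, yew, rye, cedar, fig, lily, iris, fir, sage, plum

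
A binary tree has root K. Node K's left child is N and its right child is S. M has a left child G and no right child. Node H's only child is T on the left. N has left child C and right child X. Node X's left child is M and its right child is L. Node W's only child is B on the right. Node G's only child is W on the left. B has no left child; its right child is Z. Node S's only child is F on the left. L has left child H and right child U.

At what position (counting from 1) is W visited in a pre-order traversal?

Pre-order visits the node, then its left subtree, then its right subtree.
Visit K.
At K: go left to N.
  Visit N.
  At N: go left to C.
    C is a leaf — visit C.
  At N: go right to X.
    Visit X.
    At X: go left to M.
      Visit M.
      At M: go left to G.
        Visit G.
        At G: go left to W.
          Visit W.
          At W: no left child.
          At W: go right to B.
            Visit B.
            At B: no left child.
            At B: go right to Z.
              Z is a leaf — visit Z.
        At G: no right child.
      At M: no right child.
    At X: go right to L.
      Visit L.
      At L: go left to H.
        Visit H.
        At H: go left to T.
          T is a leaf — visit T.
        At H: no right child.
      At L: go right to U.
        U is a leaf — visit U.
At K: go right to S.
  Visit S.
  At S: go left to F.
    F is a leaf — visit F.
  At S: no right child.
Full pre-order sequence: K, N, C, X, M, G, W, B, Z, L, H, T, U, S, F.

7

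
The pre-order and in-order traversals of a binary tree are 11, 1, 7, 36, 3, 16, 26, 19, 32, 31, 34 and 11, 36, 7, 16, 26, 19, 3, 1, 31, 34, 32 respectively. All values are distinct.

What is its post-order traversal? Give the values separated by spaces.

The first element of pre-order is the root; it splits in-order into left and right subtrees.
Root 11: left subtree has 0 nodes { }, right has 10 {36, 7, 16, 26, 19, 3, 1, 31, 34, 32}.
  Root 1: left subtree has 6 nodes {36, 7, 16, 26, 19, 3}, right has 3 {31, 34, 32}.
    Root 7: left subtree has 1 node {36}, right has 4 {16, 26, 19, 3}.
      Root 3: left subtree has 3 nodes {16, 26, 19}, right has 0 { }.
        Root 16: left subtree has 0 nodes { }, right has 2 {26, 19}.
          Root 26: left subtree has 0 nodes { }, right has 1 {19}.
    Root 32: left subtree has 2 nodes {31, 34}, right has 0 { }.
      Root 31: left subtree has 0 nodes { }, right has 1 {34}.

36 19 26 16 3 7 34 31 32 1 11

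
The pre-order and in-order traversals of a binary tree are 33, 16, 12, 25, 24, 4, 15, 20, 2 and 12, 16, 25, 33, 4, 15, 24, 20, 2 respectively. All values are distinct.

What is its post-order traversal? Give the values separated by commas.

The first element of pre-order is the root; it splits in-order into left and right subtrees.
Root 33: left subtree has 3 nodes {12, 16, 25}, right has 5 {4, 15, 24, 20, 2}.
  Root 16: left subtree has 1 node {12}, right has 1 {25}.
  Root 24: left subtree has 2 nodes {4, 15}, right has 2 {20, 2}.
    Root 4: left subtree has 0 nodes { }, right has 1 {15}.
    Root 20: left subtree has 0 nodes { }, right has 1 {2}.

12, 25, 16, 15, 4, 2, 20, 24, 33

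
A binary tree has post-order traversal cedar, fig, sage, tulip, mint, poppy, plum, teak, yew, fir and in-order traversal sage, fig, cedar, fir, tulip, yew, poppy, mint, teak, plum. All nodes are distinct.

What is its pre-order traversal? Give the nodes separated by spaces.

The last element of post-order is the root; it splits in-order into left and right subtrees.
Root fir: left subtree has 3 nodes {sage, fig, cedar}, right has 6 {tulip, yew, poppy, mint, teak, plum}.
  Root sage: left subtree has 0 nodes { }, right has 2 {fig, cedar}.
    Root fig: left subtree has 0 nodes { }, right has 1 {cedar}.
  Root yew: left subtree has 1 node {tulip}, right has 4 {poppy, mint, teak, plum}.
    Root teak: left subtree has 2 nodes {poppy, mint}, right has 1 {plum}.
      Root poppy: left subtree has 0 nodes { }, right has 1 {mint}.

fir sage fig cedar yew tulip teak poppy mint plum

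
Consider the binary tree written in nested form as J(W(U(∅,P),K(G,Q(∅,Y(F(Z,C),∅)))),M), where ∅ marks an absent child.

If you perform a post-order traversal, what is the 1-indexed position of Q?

8

Post-order visits the left subtree, then the right subtree, then the node.
At J: go left to W.
  At W: go left to U.
    At U: no left child.
    At U: go right to P.
      P is a leaf — visit P.
    Visit U.
  At W: go right to K.
    At K: go left to G.
      G is a leaf — visit G.
    At K: go right to Q.
      At Q: no left child.
      At Q: go right to Y.
        At Y: go left to F.
          At F: go left to Z.
            Z is a leaf — visit Z.
          At F: go right to C.
            C is a leaf — visit C.
          Visit F.
        At Y: no right child.
        Visit Y.
      Visit Q.
    Visit K.
  Visit W.
At J: go right to M.
  M is a leaf — visit M.
Visit J.
Full post-order sequence: P, U, G, Z, C, F, Y, Q, K, W, M, J.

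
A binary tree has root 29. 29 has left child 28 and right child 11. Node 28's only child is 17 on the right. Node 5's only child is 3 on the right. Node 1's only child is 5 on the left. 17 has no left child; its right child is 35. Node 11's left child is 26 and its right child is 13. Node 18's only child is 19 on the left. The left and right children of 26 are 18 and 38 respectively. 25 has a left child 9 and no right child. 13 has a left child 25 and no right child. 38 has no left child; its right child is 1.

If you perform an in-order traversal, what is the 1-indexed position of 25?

14

In-order visits the left subtree, then the node, then the right subtree.
At 29: go left to 28.
  At 28: no left child.
  Visit 28.
  At 28: go right to 17.
    At 17: no left child.
    Visit 17.
    At 17: go right to 35.
      35 is a leaf — visit 35.
Visit 29.
At 29: go right to 11.
  At 11: go left to 26.
    At 26: go left to 18.
      At 18: go left to 19.
        19 is a leaf — visit 19.
      Visit 18.
      At 18: no right child.
    Visit 26.
    At 26: go right to 38.
      At 38: no left child.
      Visit 38.
      At 38: go right to 1.
        At 1: go left to 5.
          At 5: no left child.
          Visit 5.
          At 5: go right to 3.
            3 is a leaf — visit 3.
        Visit 1.
        At 1: no right child.
  Visit 11.
  At 11: go right to 13.
    At 13: go left to 25.
      At 25: go left to 9.
        9 is a leaf — visit 9.
      Visit 25.
      At 25: no right child.
    Visit 13.
    At 13: no right child.
Full in-order sequence: 28, 17, 35, 29, 19, 18, 26, 38, 5, 3, 1, 11, 9, 25, 13.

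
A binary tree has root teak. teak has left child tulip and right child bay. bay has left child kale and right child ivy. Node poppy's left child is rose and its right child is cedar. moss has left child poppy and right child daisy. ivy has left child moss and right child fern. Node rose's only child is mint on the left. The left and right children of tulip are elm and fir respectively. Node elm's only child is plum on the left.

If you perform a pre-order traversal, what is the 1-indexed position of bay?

Pre-order visits the node, then its left subtree, then its right subtree.
Visit teak.
At teak: go left to tulip.
  Visit tulip.
  At tulip: go left to elm.
    Visit elm.
    At elm: go left to plum.
      plum is a leaf — visit plum.
    At elm: no right child.
  At tulip: go right to fir.
    fir is a leaf — visit fir.
At teak: go right to bay.
  Visit bay.
  At bay: go left to kale.
    kale is a leaf — visit kale.
  At bay: go right to ivy.
    Visit ivy.
    At ivy: go left to moss.
      Visit moss.
      At moss: go left to poppy.
        Visit poppy.
        At poppy: go left to rose.
          Visit rose.
          At rose: go left to mint.
            mint is a leaf — visit mint.
          At rose: no right child.
        At poppy: go right to cedar.
          cedar is a leaf — visit cedar.
      At moss: go right to daisy.
        daisy is a leaf — visit daisy.
    At ivy: go right to fern.
      fern is a leaf — visit fern.
Full pre-order sequence: teak, tulip, elm, plum, fir, bay, kale, ivy, moss, poppy, rose, mint, cedar, daisy, fern.

6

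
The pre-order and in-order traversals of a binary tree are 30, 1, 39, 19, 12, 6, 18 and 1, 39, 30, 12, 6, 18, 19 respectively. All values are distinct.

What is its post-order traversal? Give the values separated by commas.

39, 1, 18, 6, 12, 19, 30

The first element of pre-order is the root; it splits in-order into left and right subtrees.
Root 30: left subtree has 2 nodes {1, 39}, right has 4 {12, 6, 18, 19}.
  Root 1: left subtree has 0 nodes { }, right has 1 {39}.
  Root 19: left subtree has 3 nodes {12, 6, 18}, right has 0 { }.
    Root 12: left subtree has 0 nodes { }, right has 2 {6, 18}.
      Root 6: left subtree has 0 nodes { }, right has 1 {18}.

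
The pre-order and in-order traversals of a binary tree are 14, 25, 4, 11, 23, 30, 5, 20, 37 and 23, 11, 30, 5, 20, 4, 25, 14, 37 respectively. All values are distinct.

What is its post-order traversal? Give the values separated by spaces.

23 20 5 30 11 4 25 37 14

The first element of pre-order is the root; it splits in-order into left and right subtrees.
Root 14: left subtree has 7 nodes {23, 11, 30, 5, 20, 4, 25}, right has 1 {37}.
  Root 25: left subtree has 6 nodes {23, 11, 30, 5, 20, 4}, right has 0 { }.
    Root 4: left subtree has 5 nodes {23, 11, 30, 5, 20}, right has 0 { }.
      Root 11: left subtree has 1 node {23}, right has 3 {30, 5, 20}.
        Root 30: left subtree has 0 nodes { }, right has 2 {5, 20}.
          Root 5: left subtree has 0 nodes { }, right has 1 {20}.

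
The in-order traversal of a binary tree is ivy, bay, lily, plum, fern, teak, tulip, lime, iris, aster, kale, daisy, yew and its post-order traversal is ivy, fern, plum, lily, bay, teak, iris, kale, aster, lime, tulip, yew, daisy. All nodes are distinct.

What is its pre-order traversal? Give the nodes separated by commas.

The last element of post-order is the root; it splits in-order into left and right subtrees.
Root daisy: left subtree has 11 nodes {ivy, bay, lily, plum, fern, teak, tulip, lime, iris, aster, kale}, right has 1 {yew}.
  Root tulip: left subtree has 6 nodes {ivy, bay, lily, plum, fern, teak}, right has 4 {lime, iris, aster, kale}.
    Root teak: left subtree has 5 nodes {ivy, bay, lily, plum, fern}, right has 0 { }.
      Root bay: left subtree has 1 node {ivy}, right has 3 {lily, plum, fern}.
        Root lily: left subtree has 0 nodes { }, right has 2 {plum, fern}.
          Root plum: left subtree has 0 nodes { }, right has 1 {fern}.
    Root lime: left subtree has 0 nodes { }, right has 3 {iris, aster, kale}.
      Root aster: left subtree has 1 node {iris}, right has 1 {kale}.

daisy, tulip, teak, bay, ivy, lily, plum, fern, lime, aster, iris, kale, yew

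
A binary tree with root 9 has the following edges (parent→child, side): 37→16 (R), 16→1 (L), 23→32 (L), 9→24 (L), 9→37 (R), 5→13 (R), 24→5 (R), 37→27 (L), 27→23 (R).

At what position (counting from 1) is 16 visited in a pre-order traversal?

Pre-order visits the node, then its left subtree, then its right subtree.
Visit 9.
At 9: go left to 24.
  Visit 24.
  At 24: no left child.
  At 24: go right to 5.
    Visit 5.
    At 5: no left child.
    At 5: go right to 13.
      13 is a leaf — visit 13.
At 9: go right to 37.
  Visit 37.
  At 37: go left to 27.
    Visit 27.
    At 27: no left child.
    At 27: go right to 23.
      Visit 23.
      At 23: go left to 32.
        32 is a leaf — visit 32.
      At 23: no right child.
  At 37: go right to 16.
    Visit 16.
    At 16: go left to 1.
      1 is a leaf — visit 1.
    At 16: no right child.
Full pre-order sequence: 9, 24, 5, 13, 37, 27, 23, 32, 16, 1.

9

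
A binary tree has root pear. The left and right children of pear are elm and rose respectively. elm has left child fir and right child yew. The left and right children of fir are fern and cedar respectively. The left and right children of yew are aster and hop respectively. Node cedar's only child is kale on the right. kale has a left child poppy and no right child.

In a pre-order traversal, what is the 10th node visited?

Pre-order visits the node, then its left subtree, then its right subtree.
Visit pear.
At pear: go left to elm.
  Visit elm.
  At elm: go left to fir.
    Visit fir.
    At fir: go left to fern.
      fern is a leaf — visit fern.
    At fir: go right to cedar.
      Visit cedar.
      At cedar: no left child.
      At cedar: go right to kale.
        Visit kale.
        At kale: go left to poppy.
          poppy is a leaf — visit poppy.
        At kale: no right child.
  At elm: go right to yew.
    Visit yew.
    At yew: go left to aster.
      aster is a leaf — visit aster.
    At yew: go right to hop.
      hop is a leaf — visit hop.
At pear: go right to rose.
  rose is a leaf — visit rose.
Full pre-order sequence: pear, elm, fir, fern, cedar, kale, poppy, yew, aster, hop, rose.

hop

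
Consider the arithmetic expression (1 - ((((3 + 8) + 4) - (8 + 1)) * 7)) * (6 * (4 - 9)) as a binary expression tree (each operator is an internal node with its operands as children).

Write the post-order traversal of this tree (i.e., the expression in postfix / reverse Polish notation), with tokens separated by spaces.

1 3 8 + 4 + 8 1 + - 7 * - 6 4 9 - * *

Post-order on an expression tree gives postfix notation: for each operator, emit left operand, right operand, then the operator.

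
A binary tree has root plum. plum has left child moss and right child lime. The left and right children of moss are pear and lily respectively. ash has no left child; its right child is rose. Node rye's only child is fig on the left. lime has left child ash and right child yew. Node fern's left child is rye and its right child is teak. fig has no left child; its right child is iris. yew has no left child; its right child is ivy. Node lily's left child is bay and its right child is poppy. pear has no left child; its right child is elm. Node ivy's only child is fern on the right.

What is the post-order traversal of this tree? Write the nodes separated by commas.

elm, pear, bay, poppy, lily, moss, rose, ash, iris, fig, rye, teak, fern, ivy, yew, lime, plum

Post-order visits the left subtree, then the right subtree, then the node.
At plum: go left to moss.
  At moss: go left to pear.
    At pear: no left child.
    At pear: go right to elm.
      elm is a leaf — visit elm.
    Visit pear.
  At moss: go right to lily.
    At lily: go left to bay.
      bay is a leaf — visit bay.
    At lily: go right to poppy.
      poppy is a leaf — visit poppy.
    Visit lily.
  Visit moss.
At plum: go right to lime.
  At lime: go left to ash.
    At ash: no left child.
    At ash: go right to rose.
      rose is a leaf — visit rose.
    Visit ash.
  At lime: go right to yew.
    At yew: no left child.
    At yew: go right to ivy.
      At ivy: no left child.
      At ivy: go right to fern.
        At fern: go left to rye.
          At rye: go left to fig.
            At fig: no left child.
            At fig: go right to iris.
              iris is a leaf — visit iris.
            Visit fig.
          At rye: no right child.
          Visit rye.
        At fern: go right to teak.
          teak is a leaf — visit teak.
        Visit fern.
      Visit ivy.
    Visit yew.
  Visit lime.
Visit plum.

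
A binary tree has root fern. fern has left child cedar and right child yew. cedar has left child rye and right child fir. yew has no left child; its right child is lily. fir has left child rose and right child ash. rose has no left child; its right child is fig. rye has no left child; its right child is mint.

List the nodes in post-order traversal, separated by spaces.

mint rye fig rose ash fir cedar lily yew fern

Post-order visits the left subtree, then the right subtree, then the node.
At fern: go left to cedar.
  At cedar: go left to rye.
    At rye: no left child.
    At rye: go right to mint.
      mint is a leaf — visit mint.
    Visit rye.
  At cedar: go right to fir.
    At fir: go left to rose.
      At rose: no left child.
      At rose: go right to fig.
        fig is a leaf — visit fig.
      Visit rose.
    At fir: go right to ash.
      ash is a leaf — visit ash.
    Visit fir.
  Visit cedar.
At fern: go right to yew.
  At yew: no left child.
  At yew: go right to lily.
    lily is a leaf — visit lily.
  Visit yew.
Visit fern.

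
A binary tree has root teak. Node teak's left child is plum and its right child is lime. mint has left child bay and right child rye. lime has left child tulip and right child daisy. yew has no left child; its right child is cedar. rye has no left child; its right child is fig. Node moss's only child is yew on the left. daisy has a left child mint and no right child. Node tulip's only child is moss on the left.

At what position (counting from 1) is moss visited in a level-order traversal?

6

Level-order visits nodes level by level from the root, left to right within each level.
Level 0: teak
Level 1: plum, lime
Level 2: tulip, daisy
Level 3: moss, mint
Level 4: yew, bay, rye
Level 5: cedar, fig
Full level-order sequence: teak, plum, lime, tulip, daisy, moss, mint, yew, bay, rye, cedar, fig.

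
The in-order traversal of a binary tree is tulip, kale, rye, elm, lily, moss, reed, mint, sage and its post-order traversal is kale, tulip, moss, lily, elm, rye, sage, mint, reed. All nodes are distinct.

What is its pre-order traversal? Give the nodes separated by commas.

The last element of post-order is the root; it splits in-order into left and right subtrees.
Root reed: left subtree has 6 nodes {tulip, kale, rye, elm, lily, moss}, right has 2 {mint, sage}.
  Root rye: left subtree has 2 nodes {tulip, kale}, right has 3 {elm, lily, moss}.
    Root tulip: left subtree has 0 nodes { }, right has 1 {kale}.
    Root elm: left subtree has 0 nodes { }, right has 2 {lily, moss}.
      Root lily: left subtree has 0 nodes { }, right has 1 {moss}.
  Root mint: left subtree has 0 nodes { }, right has 1 {sage}.

reed, rye, tulip, kale, elm, lily, moss, mint, sage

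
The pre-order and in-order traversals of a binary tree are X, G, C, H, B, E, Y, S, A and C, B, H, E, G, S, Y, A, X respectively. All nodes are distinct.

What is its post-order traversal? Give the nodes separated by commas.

B, E, H, C, S, A, Y, G, X

The first element of pre-order is the root; it splits in-order into left and right subtrees.
Root X: left subtree has 8 nodes {C, B, H, E, G, S, Y, A}, right has 0 { }.
  Root G: left subtree has 4 nodes {C, B, H, E}, right has 3 {S, Y, A}.
    Root C: left subtree has 0 nodes { }, right has 3 {B, H, E}.
      Root H: left subtree has 1 node {B}, right has 1 {E}.
    Root Y: left subtree has 1 node {S}, right has 1 {A}.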